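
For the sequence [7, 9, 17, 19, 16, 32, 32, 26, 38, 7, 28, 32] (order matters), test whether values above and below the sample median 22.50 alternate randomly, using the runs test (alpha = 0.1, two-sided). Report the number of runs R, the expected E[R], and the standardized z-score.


Step 1: Compute median = 22.50; label A = above, B = below.
Labels in order: BBBBBAAAABAA  (n_A = 6, n_B = 6)
Step 2: Count runs R = 4.
Step 3: Under H0 (random ordering), E[R] = 2*n_A*n_B/(n_A+n_B) + 1 = 2*6*6/12 + 1 = 7.0000.
        Var[R] = 2*n_A*n_B*(2*n_A*n_B - n_A - n_B) / ((n_A+n_B)^2 * (n_A+n_B-1)) = 4320/1584 = 2.7273.
        SD[R] = 1.6514.
Step 4: Continuity-corrected z = (R + 0.5 - E[R]) / SD[R] = (4 + 0.5 - 7.0000) / 1.6514 = -1.5138.
Step 5: Two-sided p-value via normal approximation = 2*(1 - Phi(|z|)) = 0.130070.
Step 6: alpha = 0.1. fail to reject H0.

R = 4, z = -1.5138, p = 0.130070, fail to reject H0.


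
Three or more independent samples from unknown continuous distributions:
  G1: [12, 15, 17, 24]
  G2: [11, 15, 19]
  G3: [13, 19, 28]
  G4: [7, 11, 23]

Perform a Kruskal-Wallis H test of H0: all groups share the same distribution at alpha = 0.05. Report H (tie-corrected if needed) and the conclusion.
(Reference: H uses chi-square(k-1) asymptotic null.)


Step 1: Combine all N = 13 observations and assign midranks.
sorted (value, group, rank): (7,G4,1), (11,G2,2.5), (11,G4,2.5), (12,G1,4), (13,G3,5), (15,G1,6.5), (15,G2,6.5), (17,G1,8), (19,G2,9.5), (19,G3,9.5), (23,G4,11), (24,G1,12), (28,G3,13)
Step 2: Sum ranks within each group.
R_1 = 30.5 (n_1 = 4)
R_2 = 18.5 (n_2 = 3)
R_3 = 27.5 (n_3 = 3)
R_4 = 14.5 (n_4 = 3)
Step 3: H = 12/(N(N+1)) * sum(R_i^2/n_i) - 3(N+1)
     = 12/(13*14) * (30.5^2/4 + 18.5^2/3 + 27.5^2/3 + 14.5^2/3) - 3*14
     = 0.065934 * 668.812 - 42
     = 2.097527.
Step 4: Ties present; correction factor C = 1 - 18/(13^3 - 13) = 0.991758. Corrected H = 2.097527 / 0.991758 = 2.114958.
Step 5: Under H0, H ~ chi^2(3); p-value = 0.548893.
Step 6: alpha = 0.05. fail to reject H0.

H = 2.1150, df = 3, p = 0.548893, fail to reject H0.


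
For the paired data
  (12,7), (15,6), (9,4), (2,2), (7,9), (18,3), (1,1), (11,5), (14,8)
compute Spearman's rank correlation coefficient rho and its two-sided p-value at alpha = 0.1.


Step 1: Rank x and y separately (midranks; no ties here).
rank(x): 12->6, 15->8, 9->4, 2->2, 7->3, 18->9, 1->1, 11->5, 14->7
rank(y): 7->7, 6->6, 4->4, 2->2, 9->9, 3->3, 1->1, 5->5, 8->8
Step 2: d_i = R_x(i) - R_y(i); compute d_i^2.
  (6-7)^2=1, (8-6)^2=4, (4-4)^2=0, (2-2)^2=0, (3-9)^2=36, (9-3)^2=36, (1-1)^2=0, (5-5)^2=0, (7-8)^2=1
sum(d^2) = 78.
Step 3: rho = 1 - 6*78 / (9*(9^2 - 1)) = 1 - 468/720 = 0.350000.
Step 4: Under H0, t = rho * sqrt((n-2)/(1-rho^2)) = 0.9885 ~ t(7).
Step 5: Two-sided p-value from the t-distribution with 7 df = 0.355820.
Step 6: alpha = 0.1. fail to reject H0.

rho = 0.3500, p = 0.355820, fail to reject H0 at alpha = 0.1.


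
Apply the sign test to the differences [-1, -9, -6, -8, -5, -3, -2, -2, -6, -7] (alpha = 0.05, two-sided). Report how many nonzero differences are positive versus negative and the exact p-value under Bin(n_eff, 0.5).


Step 1: Discard zero differences. Original n = 10; n_eff = number of nonzero differences = 10.
Nonzero differences (with sign): -1, -9, -6, -8, -5, -3, -2, -2, -6, -7
Step 2: Count signs: positive = 0, negative = 10.
Step 3: Under H0: P(positive) = 0.5, so the number of positives S ~ Bin(10, 0.5).
Step 4: Two-sided exact p-value = sum of Bin(10,0.5) probabilities at or below the observed probability = 0.001953.
Step 5: alpha = 0.05. reject H0.

n_eff = 10, pos = 0, neg = 10, p = 0.001953, reject H0.


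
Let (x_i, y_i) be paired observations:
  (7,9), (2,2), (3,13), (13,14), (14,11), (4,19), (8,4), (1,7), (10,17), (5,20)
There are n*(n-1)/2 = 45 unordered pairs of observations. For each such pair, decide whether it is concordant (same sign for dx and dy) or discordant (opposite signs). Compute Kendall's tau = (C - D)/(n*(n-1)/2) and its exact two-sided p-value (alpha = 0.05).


Step 1: Enumerate the 45 unordered pairs (i,j) with i<j and classify each by sign(x_j-x_i) * sign(y_j-y_i).
  (1,2):dx=-5,dy=-7->C; (1,3):dx=-4,dy=+4->D; (1,4):dx=+6,dy=+5->C; (1,5):dx=+7,dy=+2->C
  (1,6):dx=-3,dy=+10->D; (1,7):dx=+1,dy=-5->D; (1,8):dx=-6,dy=-2->C; (1,9):dx=+3,dy=+8->C
  (1,10):dx=-2,dy=+11->D; (2,3):dx=+1,dy=+11->C; (2,4):dx=+11,dy=+12->C; (2,5):dx=+12,dy=+9->C
  (2,6):dx=+2,dy=+17->C; (2,7):dx=+6,dy=+2->C; (2,8):dx=-1,dy=+5->D; (2,9):dx=+8,dy=+15->C
  (2,10):dx=+3,dy=+18->C; (3,4):dx=+10,dy=+1->C; (3,5):dx=+11,dy=-2->D; (3,6):dx=+1,dy=+6->C
  (3,7):dx=+5,dy=-9->D; (3,8):dx=-2,dy=-6->C; (3,9):dx=+7,dy=+4->C; (3,10):dx=+2,dy=+7->C
  (4,5):dx=+1,dy=-3->D; (4,6):dx=-9,dy=+5->D; (4,7):dx=-5,dy=-10->C; (4,8):dx=-12,dy=-7->C
  (4,9):dx=-3,dy=+3->D; (4,10):dx=-8,dy=+6->D; (5,6):dx=-10,dy=+8->D; (5,7):dx=-6,dy=-7->C
  (5,8):dx=-13,dy=-4->C; (5,9):dx=-4,dy=+6->D; (5,10):dx=-9,dy=+9->D; (6,7):dx=+4,dy=-15->D
  (6,8):dx=-3,dy=-12->C; (6,9):dx=+6,dy=-2->D; (6,10):dx=+1,dy=+1->C; (7,8):dx=-7,dy=+3->D
  (7,9):dx=+2,dy=+13->C; (7,10):dx=-3,dy=+16->D; (8,9):dx=+9,dy=+10->C; (8,10):dx=+4,dy=+13->C
  (9,10):dx=-5,dy=+3->D
Step 2: C = 26, D = 19, total pairs = 45.
Step 3: tau = (C - D)/(n(n-1)/2) = (26 - 19)/45 = 0.155556.
Step 4: Exact two-sided p-value (enumerate n! = 3628800 permutations of y under H0): p = 0.600654.
Step 5: alpha = 0.05. fail to reject H0.

tau_b = 0.1556 (C=26, D=19), p = 0.600654, fail to reject H0.


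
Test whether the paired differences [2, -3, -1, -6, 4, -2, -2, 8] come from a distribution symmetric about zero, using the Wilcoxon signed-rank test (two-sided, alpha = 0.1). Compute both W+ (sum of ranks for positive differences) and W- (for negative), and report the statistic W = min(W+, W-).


Step 1: Drop any zero differences (none here) and take |d_i|.
|d| = [2, 3, 1, 6, 4, 2, 2, 8]
Step 2: Midrank |d_i| (ties get averaged ranks).
ranks: |2|->3, |3|->5, |1|->1, |6|->7, |4|->6, |2|->3, |2|->3, |8|->8
Step 3: Attach original signs; sum ranks with positive sign and with negative sign.
W+ = 3 + 6 + 8 = 17
W- = 5 + 1 + 7 + 3 + 3 = 19
(Check: W+ + W- = 36 should equal n(n+1)/2 = 36.)
Step 4: Test statistic W = min(W+, W-) = 17.
Step 5: Ties in |d|, so use the tie-corrected normal approximation.
        E[W] = n(n+1)/4 = 8*9/4 = 18.
        Tie groups: |d|=2 (t=3); sum(t^3 - t) = 24.
        Var[W] = n(n+1)(2n+1)/24 - sum(t^3-t)/48 = 1224/24 - 24/48 = 50.5.
        z = (W - E[W]) / sqrt(Var[W]) = (17 - 18) / 7.1063 = -0.1407.
        Two-sided p = 2*Phi(z) = 0.888092.
Step 6: alpha = 0.1. fail to reject H0.

W+ = 17, W- = 19, W = min = 17, p = 0.888092, fail to reject H0.


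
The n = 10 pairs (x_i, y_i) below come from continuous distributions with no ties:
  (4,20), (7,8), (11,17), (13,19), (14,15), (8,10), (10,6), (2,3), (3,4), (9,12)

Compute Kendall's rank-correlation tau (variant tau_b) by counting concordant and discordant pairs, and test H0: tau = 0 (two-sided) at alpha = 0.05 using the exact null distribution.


Step 1: Enumerate the 45 unordered pairs (i,j) with i<j and classify each by sign(x_j-x_i) * sign(y_j-y_i).
  (1,2):dx=+3,dy=-12->D; (1,3):dx=+7,dy=-3->D; (1,4):dx=+9,dy=-1->D; (1,5):dx=+10,dy=-5->D
  (1,6):dx=+4,dy=-10->D; (1,7):dx=+6,dy=-14->D; (1,8):dx=-2,dy=-17->C; (1,9):dx=-1,dy=-16->C
  (1,10):dx=+5,dy=-8->D; (2,3):dx=+4,dy=+9->C; (2,4):dx=+6,dy=+11->C; (2,5):dx=+7,dy=+7->C
  (2,6):dx=+1,dy=+2->C; (2,7):dx=+3,dy=-2->D; (2,8):dx=-5,dy=-5->C; (2,9):dx=-4,dy=-4->C
  (2,10):dx=+2,dy=+4->C; (3,4):dx=+2,dy=+2->C; (3,5):dx=+3,dy=-2->D; (3,6):dx=-3,dy=-7->C
  (3,7):dx=-1,dy=-11->C; (3,8):dx=-9,dy=-14->C; (3,9):dx=-8,dy=-13->C; (3,10):dx=-2,dy=-5->C
  (4,5):dx=+1,dy=-4->D; (4,6):dx=-5,dy=-9->C; (4,7):dx=-3,dy=-13->C; (4,8):dx=-11,dy=-16->C
  (4,9):dx=-10,dy=-15->C; (4,10):dx=-4,dy=-7->C; (5,6):dx=-6,dy=-5->C; (5,7):dx=-4,dy=-9->C
  (5,8):dx=-12,dy=-12->C; (5,9):dx=-11,dy=-11->C; (5,10):dx=-5,dy=-3->C; (6,7):dx=+2,dy=-4->D
  (6,8):dx=-6,dy=-7->C; (6,9):dx=-5,dy=-6->C; (6,10):dx=+1,dy=+2->C; (7,8):dx=-8,dy=-3->C
  (7,9):dx=-7,dy=-2->C; (7,10):dx=-1,dy=+6->D; (8,9):dx=+1,dy=+1->C; (8,10):dx=+7,dy=+9->C
  (9,10):dx=+6,dy=+8->C
Step 2: C = 33, D = 12, total pairs = 45.
Step 3: tau = (C - D)/(n(n-1)/2) = (33 - 12)/45 = 0.466667.
Step 4: Exact two-sided p-value (enumerate n! = 3628800 permutations of y under H0): p = 0.072550.
Step 5: alpha = 0.05. fail to reject H0.

tau_b = 0.4667 (C=33, D=12), p = 0.072550, fail to reject H0.


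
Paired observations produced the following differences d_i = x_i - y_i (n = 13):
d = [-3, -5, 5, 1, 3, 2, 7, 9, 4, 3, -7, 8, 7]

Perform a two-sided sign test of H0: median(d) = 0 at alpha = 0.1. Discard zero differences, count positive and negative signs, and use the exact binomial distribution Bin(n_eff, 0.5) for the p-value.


Step 1: Discard zero differences. Original n = 13; n_eff = number of nonzero differences = 13.
Nonzero differences (with sign): -3, -5, +5, +1, +3, +2, +7, +9, +4, +3, -7, +8, +7
Step 2: Count signs: positive = 10, negative = 3.
Step 3: Under H0: P(positive) = 0.5, so the number of positives S ~ Bin(13, 0.5).
Step 4: Two-sided exact p-value = sum of Bin(13,0.5) probabilities at or below the observed probability = 0.092285.
Step 5: alpha = 0.1. reject H0.

n_eff = 13, pos = 10, neg = 3, p = 0.092285, reject H0.


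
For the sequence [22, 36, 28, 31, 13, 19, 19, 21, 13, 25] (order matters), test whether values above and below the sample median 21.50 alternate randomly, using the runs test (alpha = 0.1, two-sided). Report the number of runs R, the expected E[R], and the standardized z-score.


Step 1: Compute median = 21.50; label A = above, B = below.
Labels in order: AAAABBBBBA  (n_A = 5, n_B = 5)
Step 2: Count runs R = 3.
Step 3: Under H0 (random ordering), E[R] = 2*n_A*n_B/(n_A+n_B) + 1 = 2*5*5/10 + 1 = 6.0000.
        Var[R] = 2*n_A*n_B*(2*n_A*n_B - n_A - n_B) / ((n_A+n_B)^2 * (n_A+n_B-1)) = 2000/900 = 2.2222.
        SD[R] = 1.4907.
Step 4: Continuity-corrected z = (R + 0.5 - E[R]) / SD[R] = (3 + 0.5 - 6.0000) / 1.4907 = -1.6771.
Step 5: Two-sided p-value via normal approximation = 2*(1 - Phi(|z|)) = 0.093533.
Step 6: alpha = 0.1. reject H0.

R = 3, z = -1.6771, p = 0.093533, reject H0.


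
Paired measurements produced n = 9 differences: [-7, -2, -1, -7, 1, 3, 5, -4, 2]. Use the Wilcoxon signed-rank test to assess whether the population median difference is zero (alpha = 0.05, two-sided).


Step 1: Drop any zero differences (none here) and take |d_i|.
|d| = [7, 2, 1, 7, 1, 3, 5, 4, 2]
Step 2: Midrank |d_i| (ties get averaged ranks).
ranks: |7|->8.5, |2|->3.5, |1|->1.5, |7|->8.5, |1|->1.5, |3|->5, |5|->7, |4|->6, |2|->3.5
Step 3: Attach original signs; sum ranks with positive sign and with negative sign.
W+ = 1.5 + 5 + 7 + 3.5 = 17
W- = 8.5 + 3.5 + 1.5 + 8.5 + 6 = 28
(Check: W+ + W- = 45 should equal n(n+1)/2 = 45.)
Step 4: Test statistic W = min(W+, W-) = 17.
Step 5: Ties in |d|, so use the tie-corrected normal approximation.
        E[W] = n(n+1)/4 = 9*10/4 = 22.5.
        Tie groups: |d|=1 (t=2), |d|=2 (t=2), |d|=7 (t=2); sum(t^3 - t) = 18.
        Var[W] = n(n+1)(2n+1)/24 - sum(t^3-t)/48 = 1710/24 - 18/48 = 70.875.
        z = (W - E[W]) / sqrt(Var[W]) = (17 - 22.5) / 8.4187 = -0.6533.
        Two-sided p = 2*Phi(z) = 0.513560.
Step 6: alpha = 0.05. fail to reject H0.

W+ = 17, W- = 28, W = min = 17, p = 0.513560, fail to reject H0.


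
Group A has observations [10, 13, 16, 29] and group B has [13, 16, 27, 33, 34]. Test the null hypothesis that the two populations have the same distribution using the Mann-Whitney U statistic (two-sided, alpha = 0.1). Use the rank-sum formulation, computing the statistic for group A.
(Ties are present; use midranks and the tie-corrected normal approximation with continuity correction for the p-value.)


Step 1: Combine and sort all 9 observations; assign midranks.
sorted (value, group): (10,X), (13,X), (13,Y), (16,X), (16,Y), (27,Y), (29,X), (33,Y), (34,Y)
ranks: 10->1, 13->2.5, 13->2.5, 16->4.5, 16->4.5, 27->6, 29->7, 33->8, 34->9
Step 2: Rank sum for X: R1 = 1 + 2.5 + 4.5 + 7 = 15.
Step 3: U_X = R1 - n1(n1+1)/2 = 15 - 4*5/2 = 15 - 10 = 5.
       U_Y = n1*n2 - U_X = 20 - 5 = 15.
Step 4: Ties are present, so use the tie-corrected normal approximation (with continuity correction) for the p-value.
Step 5: p-value = 0.266322; compare to alpha = 0.1. fail to reject H0.

U_X = 5, p = 0.266322, fail to reject H0 at alpha = 0.1.


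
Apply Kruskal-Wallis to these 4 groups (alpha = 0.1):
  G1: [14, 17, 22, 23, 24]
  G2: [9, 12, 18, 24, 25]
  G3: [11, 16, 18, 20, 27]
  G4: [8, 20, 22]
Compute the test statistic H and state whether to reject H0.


Step 1: Combine all N = 18 observations and assign midranks.
sorted (value, group, rank): (8,G4,1), (9,G2,2), (11,G3,3), (12,G2,4), (14,G1,5), (16,G3,6), (17,G1,7), (18,G2,8.5), (18,G3,8.5), (20,G3,10.5), (20,G4,10.5), (22,G1,12.5), (22,G4,12.5), (23,G1,14), (24,G1,15.5), (24,G2,15.5), (25,G2,17), (27,G3,18)
Step 2: Sum ranks within each group.
R_1 = 54 (n_1 = 5)
R_2 = 47 (n_2 = 5)
R_3 = 46 (n_3 = 5)
R_4 = 24 (n_4 = 3)
Step 3: H = 12/(N(N+1)) * sum(R_i^2/n_i) - 3(N+1)
     = 12/(18*19) * (54^2/5 + 47^2/5 + 46^2/5 + 24^2/3) - 3*19
     = 0.035088 * 1640.2 - 57
     = 0.550877.
Step 4: Ties present; correction factor C = 1 - 24/(18^3 - 18) = 0.995872. Corrected H = 0.550877 / 0.995872 = 0.553161.
Step 5: Under H0, H ~ chi^2(3); p-value = 0.907066.
Step 6: alpha = 0.1. fail to reject H0.

H = 0.5532, df = 3, p = 0.907066, fail to reject H0.


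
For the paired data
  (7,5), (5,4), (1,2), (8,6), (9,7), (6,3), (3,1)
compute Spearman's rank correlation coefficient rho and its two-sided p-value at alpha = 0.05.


Step 1: Rank x and y separately (midranks; no ties here).
rank(x): 7->5, 5->3, 1->1, 8->6, 9->7, 6->4, 3->2
rank(y): 5->5, 4->4, 2->2, 6->6, 7->7, 3->3, 1->1
Step 2: d_i = R_x(i) - R_y(i); compute d_i^2.
  (5-5)^2=0, (3-4)^2=1, (1-2)^2=1, (6-6)^2=0, (7-7)^2=0, (4-3)^2=1, (2-1)^2=1
sum(d^2) = 4.
Step 3: rho = 1 - 6*4 / (7*(7^2 - 1)) = 1 - 24/336 = 0.928571.
Step 4: Under H0, t = rho * sqrt((n-2)/(1-rho^2)) = 5.5943 ~ t(5).
Step 5: Two-sided p-value from the t-distribution with 5 df = 0.002519.
Step 6: alpha = 0.05. reject H0.

rho = 0.9286, p = 0.002519, reject H0 at alpha = 0.05.


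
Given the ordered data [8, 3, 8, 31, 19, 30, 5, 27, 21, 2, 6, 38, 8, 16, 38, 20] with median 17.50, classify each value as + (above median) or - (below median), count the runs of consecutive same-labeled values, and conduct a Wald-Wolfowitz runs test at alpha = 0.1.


Step 1: Compute median = 17.50; label A = above, B = below.
Labels in order: BBBAAABAABBABBAA  (n_A = 8, n_B = 8)
Step 2: Count runs R = 8.
Step 3: Under H0 (random ordering), E[R] = 2*n_A*n_B/(n_A+n_B) + 1 = 2*8*8/16 + 1 = 9.0000.
        Var[R] = 2*n_A*n_B*(2*n_A*n_B - n_A - n_B) / ((n_A+n_B)^2 * (n_A+n_B-1)) = 14336/3840 = 3.7333.
        SD[R] = 1.9322.
Step 4: Continuity-corrected z = (R + 0.5 - E[R]) / SD[R] = (8 + 0.5 - 9.0000) / 1.9322 = -0.2588.
Step 5: Two-sided p-value via normal approximation = 2*(1 - Phi(|z|)) = 0.795809.
Step 6: alpha = 0.1. fail to reject H0.

R = 8, z = -0.2588, p = 0.795809, fail to reject H0.


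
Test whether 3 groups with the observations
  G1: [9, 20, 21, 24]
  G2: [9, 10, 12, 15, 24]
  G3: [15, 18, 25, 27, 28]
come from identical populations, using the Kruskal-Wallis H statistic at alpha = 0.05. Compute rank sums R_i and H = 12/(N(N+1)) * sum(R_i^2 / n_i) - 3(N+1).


Step 1: Combine all N = 14 observations and assign midranks.
sorted (value, group, rank): (9,G1,1.5), (9,G2,1.5), (10,G2,3), (12,G2,4), (15,G2,5.5), (15,G3,5.5), (18,G3,7), (20,G1,8), (21,G1,9), (24,G1,10.5), (24,G2,10.5), (25,G3,12), (27,G3,13), (28,G3,14)
Step 2: Sum ranks within each group.
R_1 = 29 (n_1 = 4)
R_2 = 24.5 (n_2 = 5)
R_3 = 51.5 (n_3 = 5)
Step 3: H = 12/(N(N+1)) * sum(R_i^2/n_i) - 3(N+1)
     = 12/(14*15) * (29^2/4 + 24.5^2/5 + 51.5^2/5) - 3*15
     = 0.057143 * 860.75 - 45
     = 4.185714.
Step 4: Ties present; correction factor C = 1 - 18/(14^3 - 14) = 0.993407. Corrected H = 4.185714 / 0.993407 = 4.213496.
Step 5: Under H0, H ~ chi^2(2); p-value = 0.121633.
Step 6: alpha = 0.05. fail to reject H0.

H = 4.2135, df = 2, p = 0.121633, fail to reject H0.


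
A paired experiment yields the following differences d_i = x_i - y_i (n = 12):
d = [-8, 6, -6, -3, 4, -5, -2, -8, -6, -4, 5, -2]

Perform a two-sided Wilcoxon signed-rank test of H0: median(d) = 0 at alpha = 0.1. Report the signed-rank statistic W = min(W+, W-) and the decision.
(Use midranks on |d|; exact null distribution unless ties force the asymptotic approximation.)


Step 1: Drop any zero differences (none here) and take |d_i|.
|d| = [8, 6, 6, 3, 4, 5, 2, 8, 6, 4, 5, 2]
Step 2: Midrank |d_i| (ties get averaged ranks).
ranks: |8|->11.5, |6|->9, |6|->9, |3|->3, |4|->4.5, |5|->6.5, |2|->1.5, |8|->11.5, |6|->9, |4|->4.5, |5|->6.5, |2|->1.5
Step 3: Attach original signs; sum ranks with positive sign and with negative sign.
W+ = 9 + 4.5 + 6.5 = 20
W- = 11.5 + 9 + 3 + 6.5 + 1.5 + 11.5 + 9 + 4.5 + 1.5 = 58
(Check: W+ + W- = 78 should equal n(n+1)/2 = 78.)
Step 4: Test statistic W = min(W+, W-) = 20.
Step 5: Ties in |d|, so use the tie-corrected normal approximation.
        E[W] = n(n+1)/4 = 12*13/4 = 39.
        Tie groups: |d|=2 (t=2), |d|=4 (t=2), |d|=5 (t=2), |d|=6 (t=3), |d|=8 (t=2); sum(t^3 - t) = 48.
        Var[W] = n(n+1)(2n+1)/24 - sum(t^3-t)/48 = 3900/24 - 48/48 = 161.5.
        z = (W - E[W]) / sqrt(Var[W]) = (20 - 39) / 12.7083 = -1.4951.
        Two-sided p = 2*Phi(z) = 0.134891.
Step 6: alpha = 0.1. fail to reject H0.

W+ = 20, W- = 58, W = min = 20, p = 0.134891, fail to reject H0.


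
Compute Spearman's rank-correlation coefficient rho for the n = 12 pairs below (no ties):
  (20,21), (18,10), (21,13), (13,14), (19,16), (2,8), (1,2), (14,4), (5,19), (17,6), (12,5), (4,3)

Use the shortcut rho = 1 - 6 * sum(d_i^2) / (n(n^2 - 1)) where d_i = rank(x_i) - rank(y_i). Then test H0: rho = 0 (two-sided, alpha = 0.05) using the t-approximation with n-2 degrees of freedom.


Step 1: Rank x and y separately (midranks; no ties here).
rank(x): 20->11, 18->9, 21->12, 13->6, 19->10, 2->2, 1->1, 14->7, 5->4, 17->8, 12->5, 4->3
rank(y): 21->12, 10->7, 13->8, 14->9, 16->10, 8->6, 2->1, 4->3, 19->11, 6->5, 5->4, 3->2
Step 2: d_i = R_x(i) - R_y(i); compute d_i^2.
  (11-12)^2=1, (9-7)^2=4, (12-8)^2=16, (6-9)^2=9, (10-10)^2=0, (2-6)^2=16, (1-1)^2=0, (7-3)^2=16, (4-11)^2=49, (8-5)^2=9, (5-4)^2=1, (3-2)^2=1
sum(d^2) = 122.
Step 3: rho = 1 - 6*122 / (12*(12^2 - 1)) = 1 - 732/1716 = 0.573427.
Step 4: Under H0, t = rho * sqrt((n-2)/(1-rho^2)) = 2.2134 ~ t(10).
Step 5: Two-sided p-value from the t-distribution with 10 df = 0.051266.
Step 6: alpha = 0.05. fail to reject H0.

rho = 0.5734, p = 0.051266, fail to reject H0 at alpha = 0.05.


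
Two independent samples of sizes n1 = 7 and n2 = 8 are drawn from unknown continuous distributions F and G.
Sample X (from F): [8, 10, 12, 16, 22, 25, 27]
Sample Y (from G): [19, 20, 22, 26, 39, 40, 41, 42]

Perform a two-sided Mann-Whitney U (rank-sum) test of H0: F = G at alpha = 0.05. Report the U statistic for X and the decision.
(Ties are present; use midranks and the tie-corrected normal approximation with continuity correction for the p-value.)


Step 1: Combine and sort all 15 observations; assign midranks.
sorted (value, group): (8,X), (10,X), (12,X), (16,X), (19,Y), (20,Y), (22,X), (22,Y), (25,X), (26,Y), (27,X), (39,Y), (40,Y), (41,Y), (42,Y)
ranks: 8->1, 10->2, 12->3, 16->4, 19->5, 20->6, 22->7.5, 22->7.5, 25->9, 26->10, 27->11, 39->12, 40->13, 41->14, 42->15
Step 2: Rank sum for X: R1 = 1 + 2 + 3 + 4 + 7.5 + 9 + 11 = 37.5.
Step 3: U_X = R1 - n1(n1+1)/2 = 37.5 - 7*8/2 = 37.5 - 28 = 9.5.
       U_Y = n1*n2 - U_X = 56 - 9.5 = 46.5.
Step 4: Ties are present, so use the tie-corrected normal approximation (with continuity correction) for the p-value.
Step 5: p-value = 0.037073; compare to alpha = 0.05. reject H0.

U_X = 9.5, p = 0.037073, reject H0 at alpha = 0.05.


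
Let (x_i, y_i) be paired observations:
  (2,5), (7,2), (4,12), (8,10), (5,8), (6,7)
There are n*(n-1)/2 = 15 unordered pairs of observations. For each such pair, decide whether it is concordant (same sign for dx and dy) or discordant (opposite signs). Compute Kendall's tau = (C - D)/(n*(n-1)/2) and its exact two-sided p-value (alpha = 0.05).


Step 1: Enumerate the 15 unordered pairs (i,j) with i<j and classify each by sign(x_j-x_i) * sign(y_j-y_i).
  (1,2):dx=+5,dy=-3->D; (1,3):dx=+2,dy=+7->C; (1,4):dx=+6,dy=+5->C; (1,5):dx=+3,dy=+3->C
  (1,6):dx=+4,dy=+2->C; (2,3):dx=-3,dy=+10->D; (2,4):dx=+1,dy=+8->C; (2,5):dx=-2,dy=+6->D
  (2,6):dx=-1,dy=+5->D; (3,4):dx=+4,dy=-2->D; (3,5):dx=+1,dy=-4->D; (3,6):dx=+2,dy=-5->D
  (4,5):dx=-3,dy=-2->C; (4,6):dx=-2,dy=-3->C; (5,6):dx=+1,dy=-1->D
Step 2: C = 7, D = 8, total pairs = 15.
Step 3: tau = (C - D)/(n(n-1)/2) = (7 - 8)/15 = -0.066667.
Step 4: Exact two-sided p-value (enumerate n! = 720 permutations of y under H0): p = 1.000000.
Step 5: alpha = 0.05. fail to reject H0.

tau_b = -0.0667 (C=7, D=8), p = 1.000000, fail to reject H0.


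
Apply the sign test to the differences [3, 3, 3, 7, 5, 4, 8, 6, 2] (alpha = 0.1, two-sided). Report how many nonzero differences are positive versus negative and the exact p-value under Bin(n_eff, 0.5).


Step 1: Discard zero differences. Original n = 9; n_eff = number of nonzero differences = 9.
Nonzero differences (with sign): +3, +3, +3, +7, +5, +4, +8, +6, +2
Step 2: Count signs: positive = 9, negative = 0.
Step 3: Under H0: P(positive) = 0.5, so the number of positives S ~ Bin(9, 0.5).
Step 4: Two-sided exact p-value = sum of Bin(9,0.5) probabilities at or below the observed probability = 0.003906.
Step 5: alpha = 0.1. reject H0.

n_eff = 9, pos = 9, neg = 0, p = 0.003906, reject H0.


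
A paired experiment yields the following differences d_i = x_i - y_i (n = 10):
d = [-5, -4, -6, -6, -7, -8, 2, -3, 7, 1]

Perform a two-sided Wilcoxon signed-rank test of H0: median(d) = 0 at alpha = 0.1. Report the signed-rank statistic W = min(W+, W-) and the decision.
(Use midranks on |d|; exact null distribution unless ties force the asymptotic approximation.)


Step 1: Drop any zero differences (none here) and take |d_i|.
|d| = [5, 4, 6, 6, 7, 8, 2, 3, 7, 1]
Step 2: Midrank |d_i| (ties get averaged ranks).
ranks: |5|->5, |4|->4, |6|->6.5, |6|->6.5, |7|->8.5, |8|->10, |2|->2, |3|->3, |7|->8.5, |1|->1
Step 3: Attach original signs; sum ranks with positive sign and with negative sign.
W+ = 2 + 8.5 + 1 = 11.5
W- = 5 + 4 + 6.5 + 6.5 + 8.5 + 10 + 3 = 43.5
(Check: W+ + W- = 55 should equal n(n+1)/2 = 55.)
Step 4: Test statistic W = min(W+, W-) = 11.5.
Step 5: Ties in |d|, so use the tie-corrected normal approximation.
        E[W] = n(n+1)/4 = 10*11/4 = 27.5.
        Tie groups: |d|=6 (t=2), |d|=7 (t=2); sum(t^3 - t) = 12.
        Var[W] = n(n+1)(2n+1)/24 - sum(t^3-t)/48 = 2310/24 - 12/48 = 96.
        z = (W - E[W]) / sqrt(Var[W]) = (11.5 - 27.5) / 9.7980 = -1.6330.
        Two-sided p = 2*Phi(z) = 0.102470.
Step 6: alpha = 0.1. fail to reject H0.

W+ = 11.5, W- = 43.5, W = min = 11.5, p = 0.102470, fail to reject H0.


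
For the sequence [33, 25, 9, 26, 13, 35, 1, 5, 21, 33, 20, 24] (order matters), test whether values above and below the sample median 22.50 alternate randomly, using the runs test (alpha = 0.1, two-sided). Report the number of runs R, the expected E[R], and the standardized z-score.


Step 1: Compute median = 22.50; label A = above, B = below.
Labels in order: AABABABBBABA  (n_A = 6, n_B = 6)
Step 2: Count runs R = 9.
Step 3: Under H0 (random ordering), E[R] = 2*n_A*n_B/(n_A+n_B) + 1 = 2*6*6/12 + 1 = 7.0000.
        Var[R] = 2*n_A*n_B*(2*n_A*n_B - n_A - n_B) / ((n_A+n_B)^2 * (n_A+n_B-1)) = 4320/1584 = 2.7273.
        SD[R] = 1.6514.
Step 4: Continuity-corrected z = (R - 0.5 - E[R]) / SD[R] = (9 - 0.5 - 7.0000) / 1.6514 = 0.9083.
Step 5: Two-sided p-value via normal approximation = 2*(1 - Phi(|z|)) = 0.363722.
Step 6: alpha = 0.1. fail to reject H0.

R = 9, z = 0.9083, p = 0.363722, fail to reject H0.


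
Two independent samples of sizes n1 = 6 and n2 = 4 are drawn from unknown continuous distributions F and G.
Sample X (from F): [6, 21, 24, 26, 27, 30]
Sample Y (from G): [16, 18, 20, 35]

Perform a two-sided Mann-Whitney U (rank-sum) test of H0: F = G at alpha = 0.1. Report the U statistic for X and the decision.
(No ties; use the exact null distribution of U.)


Step 1: Combine and sort all 10 observations; assign midranks.
sorted (value, group): (6,X), (16,Y), (18,Y), (20,Y), (21,X), (24,X), (26,X), (27,X), (30,X), (35,Y)
ranks: 6->1, 16->2, 18->3, 20->4, 21->5, 24->6, 26->7, 27->8, 30->9, 35->10
Step 2: Rank sum for X: R1 = 1 + 5 + 6 + 7 + 8 + 9 = 36.
Step 3: U_X = R1 - n1(n1+1)/2 = 36 - 6*7/2 = 36 - 21 = 15.
       U_Y = n1*n2 - U_X = 24 - 15 = 9.
Step 4: No ties, so the exact null distribution of U (based on enumerating the C(10,6) = 210 equally likely rank assignments) gives the two-sided p-value.
Step 5: p-value = 0.609524; compare to alpha = 0.1. fail to reject H0.

U_X = 15, p = 0.609524, fail to reject H0 at alpha = 0.1.


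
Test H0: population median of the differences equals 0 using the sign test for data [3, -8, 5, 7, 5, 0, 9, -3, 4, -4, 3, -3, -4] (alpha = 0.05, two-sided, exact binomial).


Step 1: Discard zero differences. Original n = 13; n_eff = number of nonzero differences = 12.
Nonzero differences (with sign): +3, -8, +5, +7, +5, +9, -3, +4, -4, +3, -3, -4
Step 2: Count signs: positive = 7, negative = 5.
Step 3: Under H0: P(positive) = 0.5, so the number of positives S ~ Bin(12, 0.5).
Step 4: Two-sided exact p-value = sum of Bin(12,0.5) probabilities at or below the observed probability = 0.774414.
Step 5: alpha = 0.05. fail to reject H0.

n_eff = 12, pos = 7, neg = 5, p = 0.774414, fail to reject H0.


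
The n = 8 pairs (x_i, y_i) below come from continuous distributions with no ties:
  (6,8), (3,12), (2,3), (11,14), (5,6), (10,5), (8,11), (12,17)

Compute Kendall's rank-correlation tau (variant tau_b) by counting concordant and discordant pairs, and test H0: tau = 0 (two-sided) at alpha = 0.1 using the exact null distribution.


Step 1: Enumerate the 28 unordered pairs (i,j) with i<j and classify each by sign(x_j-x_i) * sign(y_j-y_i).
  (1,2):dx=-3,dy=+4->D; (1,3):dx=-4,dy=-5->C; (1,4):dx=+5,dy=+6->C; (1,5):dx=-1,dy=-2->C
  (1,6):dx=+4,dy=-3->D; (1,7):dx=+2,dy=+3->C; (1,8):dx=+6,dy=+9->C; (2,3):dx=-1,dy=-9->C
  (2,4):dx=+8,dy=+2->C; (2,5):dx=+2,dy=-6->D; (2,6):dx=+7,dy=-7->D; (2,7):dx=+5,dy=-1->D
  (2,8):dx=+9,dy=+5->C; (3,4):dx=+9,dy=+11->C; (3,5):dx=+3,dy=+3->C; (3,6):dx=+8,dy=+2->C
  (3,7):dx=+6,dy=+8->C; (3,8):dx=+10,dy=+14->C; (4,5):dx=-6,dy=-8->C; (4,6):dx=-1,dy=-9->C
  (4,7):dx=-3,dy=-3->C; (4,8):dx=+1,dy=+3->C; (5,6):dx=+5,dy=-1->D; (5,7):dx=+3,dy=+5->C
  (5,8):dx=+7,dy=+11->C; (6,7):dx=-2,dy=+6->D; (6,8):dx=+2,dy=+12->C; (7,8):dx=+4,dy=+6->C
Step 2: C = 21, D = 7, total pairs = 28.
Step 3: tau = (C - D)/(n(n-1)/2) = (21 - 7)/28 = 0.500000.
Step 4: Exact two-sided p-value (enumerate n! = 40320 permutations of y under H0): p = 0.108681.
Step 5: alpha = 0.1. fail to reject H0.

tau_b = 0.5000 (C=21, D=7), p = 0.108681, fail to reject H0.


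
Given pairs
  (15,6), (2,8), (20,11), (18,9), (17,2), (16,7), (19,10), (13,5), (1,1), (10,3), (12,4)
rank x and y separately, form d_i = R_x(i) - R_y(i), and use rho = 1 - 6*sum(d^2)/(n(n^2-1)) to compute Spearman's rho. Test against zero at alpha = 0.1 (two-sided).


Step 1: Rank x and y separately (midranks; no ties here).
rank(x): 15->6, 2->2, 20->11, 18->9, 17->8, 16->7, 19->10, 13->5, 1->1, 10->3, 12->4
rank(y): 6->6, 8->8, 11->11, 9->9, 2->2, 7->7, 10->10, 5->5, 1->1, 3->3, 4->4
Step 2: d_i = R_x(i) - R_y(i); compute d_i^2.
  (6-6)^2=0, (2-8)^2=36, (11-11)^2=0, (9-9)^2=0, (8-2)^2=36, (7-7)^2=0, (10-10)^2=0, (5-5)^2=0, (1-1)^2=0, (3-3)^2=0, (4-4)^2=0
sum(d^2) = 72.
Step 3: rho = 1 - 6*72 / (11*(11^2 - 1)) = 1 - 432/1320 = 0.672727.
Step 4: Under H0, t = rho * sqrt((n-2)/(1-rho^2)) = 2.7277 ~ t(9).
Step 5: Two-sided p-value from the t-distribution with 9 df = 0.023313.
Step 6: alpha = 0.1. reject H0.

rho = 0.6727, p = 0.023313, reject H0 at alpha = 0.1.


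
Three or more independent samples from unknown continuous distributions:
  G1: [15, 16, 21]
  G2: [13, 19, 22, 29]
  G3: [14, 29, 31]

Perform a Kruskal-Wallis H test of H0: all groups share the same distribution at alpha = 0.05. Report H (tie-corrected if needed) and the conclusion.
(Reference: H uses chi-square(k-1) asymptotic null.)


Step 1: Combine all N = 10 observations and assign midranks.
sorted (value, group, rank): (13,G2,1), (14,G3,2), (15,G1,3), (16,G1,4), (19,G2,5), (21,G1,6), (22,G2,7), (29,G2,8.5), (29,G3,8.5), (31,G3,10)
Step 2: Sum ranks within each group.
R_1 = 13 (n_1 = 3)
R_2 = 21.5 (n_2 = 4)
R_3 = 20.5 (n_3 = 3)
Step 3: H = 12/(N(N+1)) * sum(R_i^2/n_i) - 3(N+1)
     = 12/(10*11) * (13^2/3 + 21.5^2/4 + 20.5^2/3) - 3*11
     = 0.109091 * 311.979 - 33
     = 1.034091.
Step 4: Ties present; correction factor C = 1 - 6/(10^3 - 10) = 0.993939. Corrected H = 1.034091 / 0.993939 = 1.040396.
Step 5: Under H0, H ~ chi^2(2); p-value = 0.594403.
Step 6: alpha = 0.05. fail to reject H0.

H = 1.0404, df = 2, p = 0.594403, fail to reject H0.


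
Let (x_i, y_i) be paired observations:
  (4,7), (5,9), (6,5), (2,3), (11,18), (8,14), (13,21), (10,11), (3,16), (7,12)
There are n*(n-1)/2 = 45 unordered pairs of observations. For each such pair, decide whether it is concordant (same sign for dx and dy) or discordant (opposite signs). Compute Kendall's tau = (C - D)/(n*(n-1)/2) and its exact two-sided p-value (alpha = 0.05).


Step 1: Enumerate the 45 unordered pairs (i,j) with i<j and classify each by sign(x_j-x_i) * sign(y_j-y_i).
  (1,2):dx=+1,dy=+2->C; (1,3):dx=+2,dy=-2->D; (1,4):dx=-2,dy=-4->C; (1,5):dx=+7,dy=+11->C
  (1,6):dx=+4,dy=+7->C; (1,7):dx=+9,dy=+14->C; (1,8):dx=+6,dy=+4->C; (1,9):dx=-1,dy=+9->D
  (1,10):dx=+3,dy=+5->C; (2,3):dx=+1,dy=-4->D; (2,4):dx=-3,dy=-6->C; (2,5):dx=+6,dy=+9->C
  (2,6):dx=+3,dy=+5->C; (2,7):dx=+8,dy=+12->C; (2,8):dx=+5,dy=+2->C; (2,9):dx=-2,dy=+7->D
  (2,10):dx=+2,dy=+3->C; (3,4):dx=-4,dy=-2->C; (3,5):dx=+5,dy=+13->C; (3,6):dx=+2,dy=+9->C
  (3,7):dx=+7,dy=+16->C; (3,8):dx=+4,dy=+6->C; (3,9):dx=-3,dy=+11->D; (3,10):dx=+1,dy=+7->C
  (4,5):dx=+9,dy=+15->C; (4,6):dx=+6,dy=+11->C; (4,7):dx=+11,dy=+18->C; (4,8):dx=+8,dy=+8->C
  (4,9):dx=+1,dy=+13->C; (4,10):dx=+5,dy=+9->C; (5,6):dx=-3,dy=-4->C; (5,7):dx=+2,dy=+3->C
  (5,8):dx=-1,dy=-7->C; (5,9):dx=-8,dy=-2->C; (5,10):dx=-4,dy=-6->C; (6,7):dx=+5,dy=+7->C
  (6,8):dx=+2,dy=-3->D; (6,9):dx=-5,dy=+2->D; (6,10):dx=-1,dy=-2->C; (7,8):dx=-3,dy=-10->C
  (7,9):dx=-10,dy=-5->C; (7,10):dx=-6,dy=-9->C; (8,9):dx=-7,dy=+5->D; (8,10):dx=-3,dy=+1->D
  (9,10):dx=+4,dy=-4->D
Step 2: C = 35, D = 10, total pairs = 45.
Step 3: tau = (C - D)/(n(n-1)/2) = (35 - 10)/45 = 0.555556.
Step 4: Exact two-sided p-value (enumerate n! = 3628800 permutations of y under H0): p = 0.028609.
Step 5: alpha = 0.05. reject H0.

tau_b = 0.5556 (C=35, D=10), p = 0.028609, reject H0.


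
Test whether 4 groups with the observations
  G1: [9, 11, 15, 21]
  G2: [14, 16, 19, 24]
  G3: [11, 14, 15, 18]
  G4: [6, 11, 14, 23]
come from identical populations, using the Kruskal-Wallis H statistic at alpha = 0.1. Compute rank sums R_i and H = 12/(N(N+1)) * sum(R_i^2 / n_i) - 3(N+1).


Step 1: Combine all N = 16 observations and assign midranks.
sorted (value, group, rank): (6,G4,1), (9,G1,2), (11,G1,4), (11,G3,4), (11,G4,4), (14,G2,7), (14,G3,7), (14,G4,7), (15,G1,9.5), (15,G3,9.5), (16,G2,11), (18,G3,12), (19,G2,13), (21,G1,14), (23,G4,15), (24,G2,16)
Step 2: Sum ranks within each group.
R_1 = 29.5 (n_1 = 4)
R_2 = 47 (n_2 = 4)
R_3 = 32.5 (n_3 = 4)
R_4 = 27 (n_4 = 4)
Step 3: H = 12/(N(N+1)) * sum(R_i^2/n_i) - 3(N+1)
     = 12/(16*17) * (29.5^2/4 + 47^2/4 + 32.5^2/4 + 27^2/4) - 3*17
     = 0.044118 * 1216.12 - 51
     = 2.652574.
Step 4: Ties present; correction factor C = 1 - 54/(16^3 - 16) = 0.986765. Corrected H = 2.652574 / 0.986765 = 2.688152.
Step 5: Under H0, H ~ chi^2(3); p-value = 0.442244.
Step 6: alpha = 0.1. fail to reject H0.

H = 2.6882, df = 3, p = 0.442244, fail to reject H0.


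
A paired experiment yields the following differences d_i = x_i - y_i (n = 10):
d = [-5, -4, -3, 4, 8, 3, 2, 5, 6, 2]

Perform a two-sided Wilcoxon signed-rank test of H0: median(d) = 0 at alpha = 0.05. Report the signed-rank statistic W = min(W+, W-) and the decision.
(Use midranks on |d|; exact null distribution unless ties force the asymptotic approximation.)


Step 1: Drop any zero differences (none here) and take |d_i|.
|d| = [5, 4, 3, 4, 8, 3, 2, 5, 6, 2]
Step 2: Midrank |d_i| (ties get averaged ranks).
ranks: |5|->7.5, |4|->5.5, |3|->3.5, |4|->5.5, |8|->10, |3|->3.5, |2|->1.5, |5|->7.5, |6|->9, |2|->1.5
Step 3: Attach original signs; sum ranks with positive sign and with negative sign.
W+ = 5.5 + 10 + 3.5 + 1.5 + 7.5 + 9 + 1.5 = 38.5
W- = 7.5 + 5.5 + 3.5 = 16.5
(Check: W+ + W- = 55 should equal n(n+1)/2 = 55.)
Step 4: Test statistic W = min(W+, W-) = 16.5.
Step 5: Ties in |d|, so use the tie-corrected normal approximation.
        E[W] = n(n+1)/4 = 10*11/4 = 27.5.
        Tie groups: |d|=2 (t=2), |d|=3 (t=2), |d|=4 (t=2), |d|=5 (t=2); sum(t^3 - t) = 24.
        Var[W] = n(n+1)(2n+1)/24 - sum(t^3-t)/48 = 2310/24 - 24/48 = 95.75.
        z = (W - E[W]) / sqrt(Var[W]) = (16.5 - 27.5) / 9.7852 = -1.1241.
        Two-sided p = 2*Phi(z) = 0.260950.
Step 6: alpha = 0.05. fail to reject H0.

W+ = 38.5, W- = 16.5, W = min = 16.5, p = 0.260950, fail to reject H0.


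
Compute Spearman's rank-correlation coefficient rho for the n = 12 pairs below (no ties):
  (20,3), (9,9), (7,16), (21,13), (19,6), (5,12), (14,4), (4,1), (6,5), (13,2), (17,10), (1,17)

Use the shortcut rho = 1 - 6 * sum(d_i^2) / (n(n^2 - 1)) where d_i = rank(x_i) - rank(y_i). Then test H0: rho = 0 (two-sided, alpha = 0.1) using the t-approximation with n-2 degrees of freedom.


Step 1: Rank x and y separately (midranks; no ties here).
rank(x): 20->11, 9->6, 7->5, 21->12, 19->10, 5->3, 14->8, 4->2, 6->4, 13->7, 17->9, 1->1
rank(y): 3->3, 9->7, 16->11, 13->10, 6->6, 12->9, 4->4, 1->1, 5->5, 2->2, 10->8, 17->12
Step 2: d_i = R_x(i) - R_y(i); compute d_i^2.
  (11-3)^2=64, (6-7)^2=1, (5-11)^2=36, (12-10)^2=4, (10-6)^2=16, (3-9)^2=36, (8-4)^2=16, (2-1)^2=1, (4-5)^2=1, (7-2)^2=25, (9-8)^2=1, (1-12)^2=121
sum(d^2) = 322.
Step 3: rho = 1 - 6*322 / (12*(12^2 - 1)) = 1 - 1932/1716 = -0.125874.
Step 4: Under H0, t = rho * sqrt((n-2)/(1-rho^2)) = -0.4012 ~ t(10).
Step 5: Two-sided p-value from the t-distribution with 10 df = 0.696683.
Step 6: alpha = 0.1. fail to reject H0.

rho = -0.1259, p = 0.696683, fail to reject H0 at alpha = 0.1.


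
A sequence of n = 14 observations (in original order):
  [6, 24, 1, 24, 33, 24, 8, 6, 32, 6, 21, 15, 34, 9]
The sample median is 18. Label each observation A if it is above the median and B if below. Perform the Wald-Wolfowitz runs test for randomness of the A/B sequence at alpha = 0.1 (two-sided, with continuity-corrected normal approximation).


Step 1: Compute median = 18; label A = above, B = below.
Labels in order: BABAAABBABABAB  (n_A = 7, n_B = 7)
Step 2: Count runs R = 11.
Step 3: Under H0 (random ordering), E[R] = 2*n_A*n_B/(n_A+n_B) + 1 = 2*7*7/14 + 1 = 8.0000.
        Var[R] = 2*n_A*n_B*(2*n_A*n_B - n_A - n_B) / ((n_A+n_B)^2 * (n_A+n_B-1)) = 8232/2548 = 3.2308.
        SD[R] = 1.7974.
Step 4: Continuity-corrected z = (R - 0.5 - E[R]) / SD[R] = (11 - 0.5 - 8.0000) / 1.7974 = 1.3909.
Step 5: Two-sided p-value via normal approximation = 2*(1 - Phi(|z|)) = 0.164264.
Step 6: alpha = 0.1. fail to reject H0.

R = 11, z = 1.3909, p = 0.164264, fail to reject H0.


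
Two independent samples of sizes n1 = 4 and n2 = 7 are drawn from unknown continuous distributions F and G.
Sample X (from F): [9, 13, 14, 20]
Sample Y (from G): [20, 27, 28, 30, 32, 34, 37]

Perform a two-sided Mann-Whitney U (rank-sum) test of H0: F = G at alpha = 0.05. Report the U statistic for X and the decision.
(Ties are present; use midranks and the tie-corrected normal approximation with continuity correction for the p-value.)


Step 1: Combine and sort all 11 observations; assign midranks.
sorted (value, group): (9,X), (13,X), (14,X), (20,X), (20,Y), (27,Y), (28,Y), (30,Y), (32,Y), (34,Y), (37,Y)
ranks: 9->1, 13->2, 14->3, 20->4.5, 20->4.5, 27->6, 28->7, 30->8, 32->9, 34->10, 37->11
Step 2: Rank sum for X: R1 = 1 + 2 + 3 + 4.5 = 10.5.
Step 3: U_X = R1 - n1(n1+1)/2 = 10.5 - 4*5/2 = 10.5 - 10 = 0.5.
       U_Y = n1*n2 - U_X = 28 - 0.5 = 27.5.
Step 4: Ties are present, so use the tie-corrected normal approximation (with continuity correction) for the p-value.
Step 5: p-value = 0.013802; compare to alpha = 0.05. reject H0.

U_X = 0.5, p = 0.013802, reject H0 at alpha = 0.05.


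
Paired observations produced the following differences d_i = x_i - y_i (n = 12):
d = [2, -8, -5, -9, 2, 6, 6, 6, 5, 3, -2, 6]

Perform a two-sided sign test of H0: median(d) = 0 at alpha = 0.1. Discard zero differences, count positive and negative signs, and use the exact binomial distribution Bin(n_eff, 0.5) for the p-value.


Step 1: Discard zero differences. Original n = 12; n_eff = number of nonzero differences = 12.
Nonzero differences (with sign): +2, -8, -5, -9, +2, +6, +6, +6, +5, +3, -2, +6
Step 2: Count signs: positive = 8, negative = 4.
Step 3: Under H0: P(positive) = 0.5, so the number of positives S ~ Bin(12, 0.5).
Step 4: Two-sided exact p-value = sum of Bin(12,0.5) probabilities at or below the observed probability = 0.387695.
Step 5: alpha = 0.1. fail to reject H0.

n_eff = 12, pos = 8, neg = 4, p = 0.387695, fail to reject H0.


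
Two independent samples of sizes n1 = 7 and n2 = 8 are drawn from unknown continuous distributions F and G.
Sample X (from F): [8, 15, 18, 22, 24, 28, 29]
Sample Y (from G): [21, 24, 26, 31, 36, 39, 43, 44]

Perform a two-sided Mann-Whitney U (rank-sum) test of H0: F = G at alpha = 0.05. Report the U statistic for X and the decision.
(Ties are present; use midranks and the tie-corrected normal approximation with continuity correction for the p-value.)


Step 1: Combine and sort all 15 observations; assign midranks.
sorted (value, group): (8,X), (15,X), (18,X), (21,Y), (22,X), (24,X), (24,Y), (26,Y), (28,X), (29,X), (31,Y), (36,Y), (39,Y), (43,Y), (44,Y)
ranks: 8->1, 15->2, 18->3, 21->4, 22->5, 24->6.5, 24->6.5, 26->8, 28->9, 29->10, 31->11, 36->12, 39->13, 43->14, 44->15
Step 2: Rank sum for X: R1 = 1 + 2 + 3 + 5 + 6.5 + 9 + 10 = 36.5.
Step 3: U_X = R1 - n1(n1+1)/2 = 36.5 - 7*8/2 = 36.5 - 28 = 8.5.
       U_Y = n1*n2 - U_X = 56 - 8.5 = 47.5.
Step 4: Ties are present, so use the tie-corrected normal approximation (with continuity correction) for the p-value.
Step 5: p-value = 0.027751; compare to alpha = 0.05. reject H0.

U_X = 8.5, p = 0.027751, reject H0 at alpha = 0.05.


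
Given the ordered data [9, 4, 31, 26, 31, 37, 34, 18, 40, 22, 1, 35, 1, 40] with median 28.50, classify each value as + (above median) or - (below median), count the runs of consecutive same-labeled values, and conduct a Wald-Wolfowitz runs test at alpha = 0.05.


Step 1: Compute median = 28.50; label A = above, B = below.
Labels in order: BBABAAABABBABA  (n_A = 7, n_B = 7)
Step 2: Count runs R = 10.
Step 3: Under H0 (random ordering), E[R] = 2*n_A*n_B/(n_A+n_B) + 1 = 2*7*7/14 + 1 = 8.0000.
        Var[R] = 2*n_A*n_B*(2*n_A*n_B - n_A - n_B) / ((n_A+n_B)^2 * (n_A+n_B-1)) = 8232/2548 = 3.2308.
        SD[R] = 1.7974.
Step 4: Continuity-corrected z = (R - 0.5 - E[R]) / SD[R] = (10 - 0.5 - 8.0000) / 1.7974 = 0.8345.
Step 5: Two-sided p-value via normal approximation = 2*(1 - Phi(|z|)) = 0.403986.
Step 6: alpha = 0.05. fail to reject H0.

R = 10, z = 0.8345, p = 0.403986, fail to reject H0.


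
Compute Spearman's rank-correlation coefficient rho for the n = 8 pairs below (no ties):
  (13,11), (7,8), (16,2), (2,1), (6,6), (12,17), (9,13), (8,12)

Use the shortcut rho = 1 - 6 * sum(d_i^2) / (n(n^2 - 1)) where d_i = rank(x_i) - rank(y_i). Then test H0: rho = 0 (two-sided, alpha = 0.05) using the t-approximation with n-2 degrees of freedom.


Step 1: Rank x and y separately (midranks; no ties here).
rank(x): 13->7, 7->3, 16->8, 2->1, 6->2, 12->6, 9->5, 8->4
rank(y): 11->5, 8->4, 2->2, 1->1, 6->3, 17->8, 13->7, 12->6
Step 2: d_i = R_x(i) - R_y(i); compute d_i^2.
  (7-5)^2=4, (3-4)^2=1, (8-2)^2=36, (1-1)^2=0, (2-3)^2=1, (6-8)^2=4, (5-7)^2=4, (4-6)^2=4
sum(d^2) = 54.
Step 3: rho = 1 - 6*54 / (8*(8^2 - 1)) = 1 - 324/504 = 0.357143.
Step 4: Under H0, t = rho * sqrt((n-2)/(1-rho^2)) = 0.9366 ~ t(6).
Step 5: Two-sided p-value from the t-distribution with 6 df = 0.385121.
Step 6: alpha = 0.05. fail to reject H0.

rho = 0.3571, p = 0.385121, fail to reject H0 at alpha = 0.05.
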